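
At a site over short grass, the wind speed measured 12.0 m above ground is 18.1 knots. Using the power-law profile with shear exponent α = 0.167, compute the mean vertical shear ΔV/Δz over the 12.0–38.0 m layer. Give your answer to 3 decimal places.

0.148 knots/m

Power law: V₂ = V₁ · (z₂/z₁)^α = 18.1 × (3.1667)^0.167 = 21.9421 knots
ΔV/Δz = (21.9421 − 18.1)/(38.0 − 12.0) = 3.8421/26.0000 = 0.14777 knots/m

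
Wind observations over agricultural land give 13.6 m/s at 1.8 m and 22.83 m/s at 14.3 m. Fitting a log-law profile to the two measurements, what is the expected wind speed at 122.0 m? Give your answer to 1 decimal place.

Log law: V ∝ ln(z/z₀). From the pair, with r = V₁/V₂ = 0.59571,
ln z₀ = (ln z₁ − r·ln z₂)/(1 − r) = (0.5878 − 0.59571×2.6603)/0.40429 = -2.4659 → z₀ = 0.08493 m
V₃ = V₁ · ln(z₃/z₀)/ln(z₁/z₀) = 13.6 × 7.2699/3.0537 = 32.3775 m/s

32.4 m/s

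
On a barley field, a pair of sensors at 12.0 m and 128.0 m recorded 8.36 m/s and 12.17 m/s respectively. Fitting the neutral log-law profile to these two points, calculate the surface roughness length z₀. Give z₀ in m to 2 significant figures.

Log law: V(z) ∝ ln(z/z₀). With r = V₁/V₂ = 8.36/12.17 = 0.68694,
r · ln(z₂/z₀) = ln(z₁/z₀) ⇒ ln z₀ = (ln z₁ − r·ln z₂)/(1 − r)
ln z₀ = (2.48491 − 0.68694×4.85203) / 0.31306 = -2.7091
z₀ = exp(-2.7091) = 0.06660 m

z₀ ≈ 0.067 m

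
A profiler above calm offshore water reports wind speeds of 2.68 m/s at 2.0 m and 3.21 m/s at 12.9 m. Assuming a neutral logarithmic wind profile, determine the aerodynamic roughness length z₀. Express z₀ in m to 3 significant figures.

z₀ ≈ 0.000161 m

Log law: V(z) ∝ ln(z/z₀). With r = V₁/V₂ = 2.68/3.21 = 0.83489,
r · ln(z₂/z₀) = ln(z₁/z₀) ⇒ ln z₀ = (ln z₁ − r·ln z₂)/(1 − r)
ln z₀ = (0.69315 − 0.83489×2.55723) / 0.16511 = -8.7328
z₀ = exp(-8.7328) = 0.0001612 m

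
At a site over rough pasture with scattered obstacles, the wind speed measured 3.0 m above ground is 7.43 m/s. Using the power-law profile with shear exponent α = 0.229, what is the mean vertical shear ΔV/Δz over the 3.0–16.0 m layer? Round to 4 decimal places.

0.2670 m/s/m

Power law: V₂ = V₁ · (z₂/z₁)^α = 7.43 × (5.3333)^0.229 = 10.9011 m/s
ΔV/Δz = (10.9011 − 7.43)/(16.0 − 3.0) = 3.4711/13.0000 = 0.26701 m/s/m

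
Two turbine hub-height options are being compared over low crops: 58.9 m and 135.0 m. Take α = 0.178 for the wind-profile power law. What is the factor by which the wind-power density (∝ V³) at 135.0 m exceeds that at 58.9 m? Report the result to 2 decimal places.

1.56

Speed ratio: V_B/V_A = (z_B/z_A)^α = (135.0/58.9)^0.178 = (2.2920)^0.178 = 1.15909
Power-density ratio: P_B/P_A = (V_B/V_A)³ = (1.15909)³ = 1.55724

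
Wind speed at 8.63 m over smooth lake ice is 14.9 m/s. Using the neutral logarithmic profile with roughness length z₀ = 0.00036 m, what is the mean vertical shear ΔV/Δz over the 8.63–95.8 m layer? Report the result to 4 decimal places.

Log law: V₂ = V₁ · ln(z₂/z₀)/ln(z₁/z₀) = 14.9 × 12.4917/10.0847 = 18.4564 m/s
ΔV/Δz = (18.4564 − 14.9)/(95.8 − 8.63) = 3.5564/87.1700 = 0.04080 m/s/m

0.0408 m/s/m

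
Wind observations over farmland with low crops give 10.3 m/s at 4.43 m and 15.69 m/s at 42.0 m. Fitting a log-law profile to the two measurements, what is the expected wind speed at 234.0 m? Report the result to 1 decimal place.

Log law: V ∝ ln(z/z₀). From the pair, with r = V₁/V₂ = 0.65647,
ln z₀ = (ln z₁ − r·ln z₂)/(1 − r) = (1.4884 − 0.65647×3.7377)/0.34353 = -2.8098 → z₀ = 0.06021 m
V₃ = V₁ · ln(z₃/z₀)/ln(z₁/z₀) = 10.3 × 8.2652/4.2982 = 19.8061 m/s

19.8 m/s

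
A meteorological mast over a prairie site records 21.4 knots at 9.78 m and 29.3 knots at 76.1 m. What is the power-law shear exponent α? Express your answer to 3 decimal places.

α ≈ 0.153

Power law: V₂/V₁ = (z₂/z₁)^α ⇒ α = ln(V₂/V₁) / ln(z₂/z₁)
α = ln(29.3/21.4) / ln(76.1/9.78) = ln(1.3692) / ln(7.7812)
  = 0.31420 / 2.05171 = 0.15314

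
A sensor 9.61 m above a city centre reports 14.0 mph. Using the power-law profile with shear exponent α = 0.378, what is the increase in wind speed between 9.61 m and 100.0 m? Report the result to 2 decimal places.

Power law: V₂ = V₁ · (z₂/z₁)^α = 14.0 × (10.4058)^0.378 = 33.9358 mph
ΔV = 33.9358 − 14.0 = 19.9358 mph

19.94 mph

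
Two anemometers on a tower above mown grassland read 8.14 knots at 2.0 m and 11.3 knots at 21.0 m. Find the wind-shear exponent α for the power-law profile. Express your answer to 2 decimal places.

α ≈ 0.14

Power law: V₂/V₁ = (z₂/z₁)^α ⇒ α = ln(V₂/V₁) / ln(z₂/z₁)
α = ln(11.3/8.14) / ln(21.0/2.0) = ln(1.3882) / ln(10.5000)
  = 0.32801 / 2.35138 = 0.13950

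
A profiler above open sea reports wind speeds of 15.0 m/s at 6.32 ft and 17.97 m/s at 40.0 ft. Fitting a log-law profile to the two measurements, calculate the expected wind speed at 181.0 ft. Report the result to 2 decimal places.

20.40 m/s

Log law: V ∝ ln(z/z₀). From the pair, with r = V₁/V₂ = 0.83472,
ln z₀ = (ln z₁ − r·ln z₂)/(1 − r) = (1.8437 − 0.83472×3.6889)/0.16528 = -7.4753 → z₀ = 0.0005669 ft
V₃ = V₁ · ln(z₃/z₀)/ln(z₁/z₀) = 15.0 × 12.6738/9.3190 = 20.3999 m/s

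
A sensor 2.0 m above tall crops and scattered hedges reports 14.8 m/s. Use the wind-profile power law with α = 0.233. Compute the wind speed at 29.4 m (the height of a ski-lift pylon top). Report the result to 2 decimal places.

Power-law profile: V₂ = V₁ · (z₂/z₁)^α
V₂ = 14.8 × (29.4/2.0)^0.233 = 14.8 × (14.7000)^0.233
    = 14.8 × 1.8706 = 27.6851 m/s

27.69 m/s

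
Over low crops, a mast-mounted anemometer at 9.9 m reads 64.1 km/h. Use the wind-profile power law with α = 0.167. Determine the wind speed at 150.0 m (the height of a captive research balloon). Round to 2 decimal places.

100.92 km/h

Power-law profile: V₂ = V₁ · (z₂/z₁)^α
V₂ = 64.1 × (150.0/9.9)^0.167 = 64.1 × (15.1515)^0.167
    = 64.1 × 1.5745 = 100.9239 km/h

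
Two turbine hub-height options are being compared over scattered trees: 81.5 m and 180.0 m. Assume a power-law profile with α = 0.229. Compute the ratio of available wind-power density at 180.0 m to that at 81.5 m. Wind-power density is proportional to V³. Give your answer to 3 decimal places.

Speed ratio: V_B/V_A = (z_B/z_A)^α = (180.0/81.5)^0.229 = (2.2086)^0.229 = 1.19895
Power-density ratio: P_B/P_A = (V_B/V_A)³ = (1.19895)³ = 1.72348

1.723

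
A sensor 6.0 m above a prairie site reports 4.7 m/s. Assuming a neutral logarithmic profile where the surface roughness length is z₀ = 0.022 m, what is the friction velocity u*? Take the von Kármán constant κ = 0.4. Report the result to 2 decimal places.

u* ≈ 0.34 m/s

Log law: V(z) = (u*/κ) · ln(z/z₀) ⇒ u* = κ · V / ln(z/z₀)
u* = 0.4 × 4.7 / ln(6.0/0.022) = 0.4 × 4.7 / 5.6085
   = 1.8800 / 5.6085 = 0.3352 m/s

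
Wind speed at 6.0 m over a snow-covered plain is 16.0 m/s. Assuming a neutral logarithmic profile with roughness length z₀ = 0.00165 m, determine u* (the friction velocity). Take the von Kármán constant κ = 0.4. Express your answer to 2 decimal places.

u* ≈ 0.78 m/s

Log law: V(z) = (u*/κ) · ln(z/z₀) ⇒ u* = κ · V / ln(z/z₀)
u* = 0.4 × 16.0 / ln(6.0/0.00165) = 0.4 × 16.0 / 8.1987
   = 6.4000 / 8.1987 = 0.7806 m/s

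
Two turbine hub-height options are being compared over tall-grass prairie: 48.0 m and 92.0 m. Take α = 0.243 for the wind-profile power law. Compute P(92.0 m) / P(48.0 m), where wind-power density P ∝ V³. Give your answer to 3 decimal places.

1.607

Speed ratio: V_B/V_A = (z_B/z_A)^α = (92.0/48.0)^0.243 = (1.9167)^0.243 = 1.17127
Power-density ratio: P_B/P_A = (V_B/V_A)³ = (1.17127)³ = 1.60685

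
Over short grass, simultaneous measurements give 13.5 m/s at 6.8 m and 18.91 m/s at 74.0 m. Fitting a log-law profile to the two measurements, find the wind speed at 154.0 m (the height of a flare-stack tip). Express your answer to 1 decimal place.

20.6 m/s

Log law: V ∝ ln(z/z₀). From the pair, with r = V₁/V₂ = 0.71391,
ln z₀ = (ln z₁ − r·ln z₂)/(1 − r) = (1.9169 − 0.71391×4.3041)/0.28609 = -4.0399 → z₀ = 0.01760 m
V₃ = V₁ · ln(z₃/z₀)/ln(z₁/z₀) = 13.5 × 9.0769/5.9568 = 20.5709 m/s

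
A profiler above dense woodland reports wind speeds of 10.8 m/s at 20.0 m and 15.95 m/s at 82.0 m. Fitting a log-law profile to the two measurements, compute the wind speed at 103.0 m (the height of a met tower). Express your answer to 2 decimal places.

Log law: V ∝ ln(z/z₀). From the pair, with r = V₁/V₂ = 0.67712,
ln z₀ = (ln z₁ − r·ln z₂)/(1 − r) = (2.9957 − 0.67712×4.4067)/0.32288 = 0.0368 → z₀ = 1.037 m
V₃ = V₁ · ln(z₃/z₀)/ln(z₁/z₀) = 10.8 × 4.5980/2.9590 = 16.7822 m/s

16.78 m/s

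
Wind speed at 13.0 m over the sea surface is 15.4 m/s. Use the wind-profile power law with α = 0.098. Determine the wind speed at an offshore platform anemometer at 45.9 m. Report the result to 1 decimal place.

Power-law profile: V₂ = V₁ · (z₂/z₁)^α
V₂ = 15.4 × (45.9/13.0)^0.098 = 15.4 × (3.5308)^0.098
    = 15.4 × 1.1316 = 17.4266 m/s

17.4 m/s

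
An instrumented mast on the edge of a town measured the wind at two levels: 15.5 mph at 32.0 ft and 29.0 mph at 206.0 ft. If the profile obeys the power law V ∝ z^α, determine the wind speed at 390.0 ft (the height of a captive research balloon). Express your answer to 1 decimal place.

35.9 mph

First find α: α = ln(V₂/V₁)/ln(z₂/z₁) = ln(29.0/15.5)/ln(206.0/32.0) = 0.62646/1.86214 = 0.3364
Extrapolate from 206.0 ft to 390.0 ft: V₃ = 29.0 × (390.0/206.0)^0.3364 = 29.0 × 1.2395 = 35.9461 mph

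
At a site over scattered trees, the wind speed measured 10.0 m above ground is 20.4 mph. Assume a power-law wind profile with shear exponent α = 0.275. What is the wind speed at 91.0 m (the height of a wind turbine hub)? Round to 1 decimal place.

37.4 mph

Power-law profile: V₂ = V₁ · (z₂/z₁)^α
V₂ = 20.4 × (91.0/10.0)^0.275 = 20.4 × (9.1000)^0.275
    = 20.4 × 1.8354 = 37.4426 mph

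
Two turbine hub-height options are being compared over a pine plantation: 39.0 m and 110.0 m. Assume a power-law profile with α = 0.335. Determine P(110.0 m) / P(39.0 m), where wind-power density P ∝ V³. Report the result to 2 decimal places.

2.84

Speed ratio: V_B/V_A = (z_B/z_A)^α = (110.0/39.0)^0.335 = (2.8205)^0.335 = 1.41534
Power-density ratio: P_B/P_A = (V_B/V_A)³ = (1.41534)³ = 2.83517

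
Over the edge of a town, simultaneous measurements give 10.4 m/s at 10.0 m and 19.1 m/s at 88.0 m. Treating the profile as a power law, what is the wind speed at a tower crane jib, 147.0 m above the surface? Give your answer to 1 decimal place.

First find α: α = ln(V₂/V₁)/ln(z₂/z₁) = ln(19.1/10.4)/ln(88.0/10.0) = 0.60788/2.17475 = 0.2795
Extrapolate from 88.0 m to 147.0 m: V₃ = 19.1 × (147.0/88.0)^0.2795 = 19.1 × 1.1542 = 22.0455 m/s

22.0 m/s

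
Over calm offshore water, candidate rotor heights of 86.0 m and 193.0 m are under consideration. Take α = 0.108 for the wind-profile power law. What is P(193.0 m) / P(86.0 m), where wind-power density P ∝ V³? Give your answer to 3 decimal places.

1.299

Speed ratio: V_B/V_A = (z_B/z_A)^α = (193.0/86.0)^0.108 = (2.2442)^0.108 = 1.09123
Power-density ratio: P_B/P_A = (V_B/V_A)³ = (1.09123)³ = 1.29940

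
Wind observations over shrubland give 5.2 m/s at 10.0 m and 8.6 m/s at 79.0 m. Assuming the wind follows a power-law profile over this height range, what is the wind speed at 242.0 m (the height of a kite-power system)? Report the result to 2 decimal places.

11.29 m/s

First find α: α = ln(V₂/V₁)/ln(z₂/z₁) = ln(8.6/5.2)/ln(79.0/10.0) = 0.50310/2.06686 = 0.2434
Extrapolate from 79.0 m to 242.0 m: V₃ = 8.6 × (242.0/79.0)^0.2434 = 8.6 × 1.3132 = 11.2939 m/s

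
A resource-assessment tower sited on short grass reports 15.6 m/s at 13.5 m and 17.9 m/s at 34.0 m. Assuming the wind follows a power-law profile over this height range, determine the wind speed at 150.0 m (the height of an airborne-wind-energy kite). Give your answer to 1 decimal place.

First find α: α = ln(V₂/V₁)/ln(z₂/z₁) = ln(17.9/15.6)/ln(34.0/13.5) = 0.13753/0.92367 = 0.1489
Extrapolate from 34.0 m to 150.0 m: V₃ = 17.9 × (150.0/34.0)^0.1489 = 17.9 × 1.2473 = 22.3271 m/s

22.3 m/s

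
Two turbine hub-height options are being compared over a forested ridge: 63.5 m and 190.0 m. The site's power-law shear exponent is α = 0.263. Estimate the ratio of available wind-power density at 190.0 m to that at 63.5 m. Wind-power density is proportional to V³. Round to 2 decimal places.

Speed ratio: V_B/V_A = (z_B/z_A)^α = (190.0/63.5)^0.263 = (2.9921)^0.263 = 1.33408
Power-density ratio: P_B/P_A = (V_B/V_A)³ = (1.33408)³ = 2.37437

2.37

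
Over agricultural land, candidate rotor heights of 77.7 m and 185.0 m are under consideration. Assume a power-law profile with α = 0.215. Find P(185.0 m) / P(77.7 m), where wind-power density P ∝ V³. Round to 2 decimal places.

Speed ratio: V_B/V_A = (z_B/z_A)^α = (185.0/77.7)^0.215 = (2.3810)^0.215 = 1.20504
Power-density ratio: P_B/P_A = (V_B/V_A)³ = (1.20504)³ = 1.74986

1.75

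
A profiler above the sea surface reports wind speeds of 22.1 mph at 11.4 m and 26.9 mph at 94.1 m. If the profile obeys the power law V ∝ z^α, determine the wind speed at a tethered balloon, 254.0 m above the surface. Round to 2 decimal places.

First find α: α = ln(V₂/V₁)/ln(z₂/z₁) = ln(26.9/22.1)/ln(94.1/11.4) = 0.19655/2.11074 = 0.0931
Extrapolate from 94.1 m to 254.0 m: V₃ = 26.9 × (254.0/94.1)^0.0931 = 26.9 × 1.0969 = 29.5059 mph

29.51 mph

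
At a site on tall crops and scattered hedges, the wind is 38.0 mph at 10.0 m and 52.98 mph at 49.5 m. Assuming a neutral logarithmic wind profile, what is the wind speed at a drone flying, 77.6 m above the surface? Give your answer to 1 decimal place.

57.2 mph

Log law: V ∝ ln(z/z₀). From the pair, with r = V₁/V₂ = 0.71725,
ln z₀ = (ln z₁ − r·ln z₂)/(1 − r) = (2.3026 − 0.71725×3.9020)/0.28275 = -1.7546 → z₀ = 0.1730 m
V₃ = V₁ · ln(z₃/z₀)/ln(z₁/z₀) = 38.0 × 6.1062/4.0572 = 57.1909 mph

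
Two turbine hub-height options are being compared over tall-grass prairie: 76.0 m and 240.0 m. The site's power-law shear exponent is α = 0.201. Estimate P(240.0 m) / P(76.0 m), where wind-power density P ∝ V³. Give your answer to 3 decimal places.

Speed ratio: V_B/V_A = (z_B/z_A)^α = (240.0/76.0)^0.201 = (3.1579)^0.201 = 1.26002
Power-density ratio: P_B/P_A = (V_B/V_A)³ = (1.26002)³ = 2.00049

2.000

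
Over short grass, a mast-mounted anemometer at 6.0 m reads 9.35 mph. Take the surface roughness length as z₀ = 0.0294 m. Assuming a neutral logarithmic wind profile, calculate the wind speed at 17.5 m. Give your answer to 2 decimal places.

11.23 mph

Log law: V(z) ∝ ln(z/z₀), so V₂/V₁ = ln(z₂/z₀) / ln(z₁/z₀).
ln(17.5/0.0294) = 6.3890, ln(6.0/0.0294) = 5.3185
V₂ = 9.35 × 6.3890/5.3185 = 9.35 × 1.2013 = 11.2318 mph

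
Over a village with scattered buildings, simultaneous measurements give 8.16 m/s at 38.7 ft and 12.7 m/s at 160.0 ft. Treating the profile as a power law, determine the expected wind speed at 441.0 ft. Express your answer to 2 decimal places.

First find α: α = ln(V₂/V₁)/ln(z₂/z₁) = ln(12.7/8.16)/ln(160.0/38.7) = 0.44236/1.41933 = 0.3117
Extrapolate from 160.0 ft to 441.0 ft: V₃ = 12.7 × (441.0/160.0)^0.3117 = 12.7 × 1.3716 = 17.4195 m/s

17.42 m/s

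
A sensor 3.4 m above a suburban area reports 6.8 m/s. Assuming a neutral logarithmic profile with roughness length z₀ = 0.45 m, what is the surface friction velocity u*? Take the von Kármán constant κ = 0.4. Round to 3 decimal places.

u* ≈ 1.345 m/s

Log law: V(z) = (u*/κ) · ln(z/z₀) ⇒ u* = κ · V / ln(z/z₀)
u* = 0.4 × 6.8 / ln(3.4/0.45) = 0.4 × 6.8 / 2.0223
   = 2.7200 / 2.0223 = 1.3450 m/s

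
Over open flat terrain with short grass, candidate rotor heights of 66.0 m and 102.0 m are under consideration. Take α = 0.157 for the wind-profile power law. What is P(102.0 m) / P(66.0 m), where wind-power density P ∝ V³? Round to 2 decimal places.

1.23

Speed ratio: V_B/V_A = (z_B/z_A)^α = (102.0/66.0)^0.157 = (1.5455)^0.157 = 1.07073
Power-density ratio: P_B/P_A = (V_B/V_A)³ = (1.07073)³ = 1.22757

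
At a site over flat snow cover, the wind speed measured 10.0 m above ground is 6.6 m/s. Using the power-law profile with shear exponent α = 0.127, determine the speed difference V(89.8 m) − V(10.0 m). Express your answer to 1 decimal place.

Power law: V₂ = V₁ · (z₂/z₁)^α = 6.6 × (8.9800)^0.127 = 8.7219 m/s
ΔV = 8.7219 − 6.6 = 2.1219 m/s

2.1 m/s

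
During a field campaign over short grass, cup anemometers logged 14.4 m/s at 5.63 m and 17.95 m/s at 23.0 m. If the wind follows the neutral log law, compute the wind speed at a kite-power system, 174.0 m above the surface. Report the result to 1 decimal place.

23.1 m/s

Log law: V ∝ ln(z/z₀). From the pair, with r = V₁/V₂ = 0.80223,
ln z₀ = (ln z₁ − r·ln z₂)/(1 − r) = (1.7281 − 0.80223×3.1355)/0.19777 = -3.9807 → z₀ = 0.01867 m
V₃ = V₁ · ln(z₃/z₀)/ln(z₁/z₀) = 14.4 × 9.1398/5.7088 = 23.0542 m/s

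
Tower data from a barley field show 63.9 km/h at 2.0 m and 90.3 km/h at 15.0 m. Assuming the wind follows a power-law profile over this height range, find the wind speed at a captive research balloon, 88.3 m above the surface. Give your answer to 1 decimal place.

122.4 km/h

First find α: α = ln(V₂/V₁)/ln(z₂/z₁) = ln(90.3/63.9)/ln(15.0/2.0) = 0.34582/2.01490 = 0.1716
Extrapolate from 15.0 m to 88.3 m: V₃ = 90.3 × (88.3/15.0)^0.1716 = 90.3 × 1.3556 = 122.4110 km/h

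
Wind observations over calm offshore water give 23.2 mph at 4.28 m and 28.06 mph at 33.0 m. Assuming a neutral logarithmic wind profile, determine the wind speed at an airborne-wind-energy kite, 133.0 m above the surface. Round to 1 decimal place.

31.4 mph

Log law: V ∝ ln(z/z₀). From the pair, with r = V₁/V₂ = 0.82680,
ln z₀ = (ln z₁ − r·ln z₂)/(1 − r) = (1.4540 − 0.82680×3.4965)/0.17320 = -8.2965 → z₀ = 0.0002494 m
V₃ = V₁ · ln(z₃/z₀)/ln(z₁/z₀) = 23.2 × 13.1869/9.7505 = 31.3765 mph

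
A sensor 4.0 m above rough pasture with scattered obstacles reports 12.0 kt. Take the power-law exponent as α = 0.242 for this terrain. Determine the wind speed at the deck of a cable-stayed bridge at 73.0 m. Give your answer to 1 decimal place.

24.2 kt

Power-law profile: V₂ = V₁ · (z₂/z₁)^α
V₂ = 12.0 × (73.0/4.0)^0.242 = 12.0 × (18.2500)^0.242
    = 12.0 × 2.0194 = 24.2330 kt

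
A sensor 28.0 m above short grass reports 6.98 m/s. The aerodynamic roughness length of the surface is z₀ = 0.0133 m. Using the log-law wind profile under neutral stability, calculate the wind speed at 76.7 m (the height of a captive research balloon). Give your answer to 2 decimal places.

Log law: V(z) ∝ ln(z/z₀), so V₂/V₁ = ln(z₂/z₀) / ln(z₁/z₀).
ln(76.7/0.0133) = 8.6599, ln(28.0/0.0133) = 7.6522
V₂ = 6.98 × 8.6599/7.6522 = 6.98 × 1.1317 = 7.8992 m/s

7.90 m/s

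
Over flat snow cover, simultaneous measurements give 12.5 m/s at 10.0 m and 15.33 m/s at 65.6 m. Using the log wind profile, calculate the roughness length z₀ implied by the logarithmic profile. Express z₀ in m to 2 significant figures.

Log law: V(z) ∝ ln(z/z₀). With r = V₁/V₂ = 12.5/15.33 = 0.81539,
r · ln(z₂/z₀) = ln(z₁/z₀) ⇒ ln z₀ = (ln z₁ − r·ln z₂)/(1 − r)
ln z₀ = (2.30259 − 0.81539×4.18358) / 0.18461 = -6.0057
z₀ = exp(-6.0057) = 0.002465 m

z₀ ≈ 0.0025 m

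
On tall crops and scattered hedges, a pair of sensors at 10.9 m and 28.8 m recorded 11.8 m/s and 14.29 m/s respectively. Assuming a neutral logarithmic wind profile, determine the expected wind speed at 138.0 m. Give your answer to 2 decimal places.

18.31 m/s

Log law: V ∝ ln(z/z₀). From the pair, with r = V₁/V₂ = 0.82575,
ln z₀ = (ln z₁ − r·ln z₂)/(1 − r) = (2.3888 − 0.82575×3.3604)/0.17425 = -2.2157 → z₀ = 0.1091 m
V₃ = V₁ · ln(z₃/z₀)/ln(z₁/z₀) = 11.8 × 7.1429/4.6044 = 18.3055 m/s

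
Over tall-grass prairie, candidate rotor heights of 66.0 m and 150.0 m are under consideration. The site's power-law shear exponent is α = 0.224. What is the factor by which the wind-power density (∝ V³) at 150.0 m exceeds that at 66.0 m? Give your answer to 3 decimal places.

Speed ratio: V_B/V_A = (z_B/z_A)^α = (150.0/66.0)^0.224 = (2.2727)^0.224 = 1.20190
Power-density ratio: P_B/P_A = (V_B/V_A)³ = (1.20190)³ = 1.73620

1.736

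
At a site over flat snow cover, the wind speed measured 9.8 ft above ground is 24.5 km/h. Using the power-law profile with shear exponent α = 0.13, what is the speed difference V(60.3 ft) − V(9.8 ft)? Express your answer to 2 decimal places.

6.53 km/h

Power law: V₂ = V₁ · (z₂/z₁)^α = 24.5 × (6.1531)^0.13 = 31.0276 km/h
ΔV = 31.0276 − 24.5 = 6.5276 km/h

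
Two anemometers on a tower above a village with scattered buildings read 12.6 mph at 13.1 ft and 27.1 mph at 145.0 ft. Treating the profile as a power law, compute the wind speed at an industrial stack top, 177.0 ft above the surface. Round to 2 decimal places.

First find α: α = ln(V₂/V₁)/ln(z₂/z₁) = ln(27.1/12.6)/ln(145.0/13.1) = 0.76584/2.40412 = 0.3186
Extrapolate from 145.0 ft to 177.0 ft: V₃ = 27.1 × (177.0/145.0)^0.3186 = 27.1 × 1.0656 = 28.8774 mph

28.88 mph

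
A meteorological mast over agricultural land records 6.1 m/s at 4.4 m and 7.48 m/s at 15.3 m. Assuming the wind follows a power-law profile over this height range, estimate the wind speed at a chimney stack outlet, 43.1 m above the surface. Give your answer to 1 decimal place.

First find α: α = ln(V₂/V₁)/ln(z₂/z₁) = ln(7.48/6.1)/ln(15.3/4.4) = 0.20394/1.24625 = 0.1636
Extrapolate from 15.3 m to 43.1 m: V₃ = 7.48 × (43.1/15.3)^0.1636 = 7.48 × 1.1847 = 8.8615 m/s

8.9 m/s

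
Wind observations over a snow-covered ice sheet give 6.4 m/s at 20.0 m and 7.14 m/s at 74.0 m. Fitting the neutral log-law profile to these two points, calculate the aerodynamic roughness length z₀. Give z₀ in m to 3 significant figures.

Log law: V(z) ∝ ln(z/z₀). With r = V₁/V₂ = 6.4/7.14 = 0.89636,
r · ln(z₂/z₀) = ln(z₁/z₀) ⇒ ln z₀ = (ln z₁ − r·ln z₂)/(1 − r)
ln z₀ = (2.99573 − 0.89636×4.30407) / 0.10364 = -8.3196
z₀ = exp(-8.3196) = 0.0002437 m

z₀ ≈ 0.000244 m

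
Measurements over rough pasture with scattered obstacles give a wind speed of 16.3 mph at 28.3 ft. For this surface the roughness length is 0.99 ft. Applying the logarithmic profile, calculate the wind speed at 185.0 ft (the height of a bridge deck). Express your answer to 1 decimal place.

Log law: V(z) ∝ ln(z/z₀), so V₂/V₁ = ln(z₂/z₀) / ln(z₁/z₀).
ln(185.0/0.99) = 5.2304, ln(28.3/0.99) = 3.3529
V₂ = 16.3 × 5.2304/3.3529 = 16.3 × 1.5600 = 25.4273 mph

25.4 mph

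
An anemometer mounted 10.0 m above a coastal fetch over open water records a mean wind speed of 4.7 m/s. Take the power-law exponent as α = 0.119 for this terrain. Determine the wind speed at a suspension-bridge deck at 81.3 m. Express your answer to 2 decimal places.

Power-law profile: V₂ = V₁ · (z₂/z₁)^α
V₂ = 4.7 × (81.3/10.0)^0.119 = 4.7 × (8.1300)^0.119
    = 4.7 × 1.2832 = 6.0311 m/s

6.03 m/s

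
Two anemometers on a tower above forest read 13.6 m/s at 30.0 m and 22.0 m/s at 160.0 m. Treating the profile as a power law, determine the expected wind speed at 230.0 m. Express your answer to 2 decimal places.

24.42 m/s

First find α: α = ln(V₂/V₁)/ln(z₂/z₁) = ln(22.0/13.6)/ln(160.0/30.0) = 0.48097/1.67398 = 0.2873
Extrapolate from 160.0 m to 230.0 m: V₃ = 22.0 × (230.0/160.0)^0.2873 = 22.0 × 1.1099 = 24.4178 m/s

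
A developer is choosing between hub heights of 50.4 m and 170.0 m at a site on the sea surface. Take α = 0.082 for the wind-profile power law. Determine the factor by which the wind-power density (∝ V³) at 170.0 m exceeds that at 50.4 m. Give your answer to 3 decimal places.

Speed ratio: V_B/V_A = (z_B/z_A)^α = (170.0/50.4)^0.082 = (3.3730)^0.082 = 1.10484
Power-density ratio: P_B/P_A = (V_B/V_A)³ = (1.10484)³ = 1.34863

1.349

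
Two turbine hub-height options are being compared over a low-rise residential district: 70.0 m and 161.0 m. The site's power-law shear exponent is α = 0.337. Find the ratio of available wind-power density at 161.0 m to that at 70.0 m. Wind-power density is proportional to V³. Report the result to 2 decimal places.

Speed ratio: V_B/V_A = (z_B/z_A)^α = (161.0/70.0)^0.337 = (2.3000)^0.337 = 1.32404
Power-density ratio: P_B/P_A = (V_B/V_A)³ = (1.32404)³ = 2.32117

2.32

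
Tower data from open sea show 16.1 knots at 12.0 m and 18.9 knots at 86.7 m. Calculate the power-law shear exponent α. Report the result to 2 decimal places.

Power law: V₂/V₁ = (z₂/z₁)^α ⇒ α = ln(V₂/V₁) / ln(z₂/z₁)
α = ln(18.9/16.1) / ln(86.7/12.0) = ln(1.1739) / ln(7.2250)
  = 0.16034 / 1.97755 = 0.08108

α ≈ 0.08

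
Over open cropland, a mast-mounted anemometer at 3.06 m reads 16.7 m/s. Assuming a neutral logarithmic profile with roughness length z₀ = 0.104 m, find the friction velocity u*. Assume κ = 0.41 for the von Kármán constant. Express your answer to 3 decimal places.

Log law: V(z) = (u*/κ) · ln(z/z₀) ⇒ u* = κ · V / ln(z/z₀)
u* = 0.41 × 16.7 / ln(3.06/0.104) = 0.41 × 16.7 / 3.3818
   = 6.8470 / 3.3818 = 2.0247 m/s

u* ≈ 2.025 m/s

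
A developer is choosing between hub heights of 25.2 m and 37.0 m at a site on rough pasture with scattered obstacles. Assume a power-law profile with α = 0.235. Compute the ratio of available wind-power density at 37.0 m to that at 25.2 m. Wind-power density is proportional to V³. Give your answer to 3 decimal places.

1.311

Speed ratio: V_B/V_A = (z_B/z_A)^α = (37.0/25.2)^0.235 = (1.4683)^0.235 = 1.09446
Power-density ratio: P_B/P_A = (V_B/V_A)³ = (1.09446)³ = 1.31098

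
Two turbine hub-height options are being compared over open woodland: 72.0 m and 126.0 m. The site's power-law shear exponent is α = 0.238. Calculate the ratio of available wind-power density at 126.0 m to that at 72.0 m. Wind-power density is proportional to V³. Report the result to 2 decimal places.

1.49

Speed ratio: V_B/V_A = (z_B/z_A)^α = (126.0/72.0)^0.238 = (1.7500)^0.238 = 1.14247
Power-density ratio: P_B/P_A = (V_B/V_A)³ = (1.14247)³ = 1.49118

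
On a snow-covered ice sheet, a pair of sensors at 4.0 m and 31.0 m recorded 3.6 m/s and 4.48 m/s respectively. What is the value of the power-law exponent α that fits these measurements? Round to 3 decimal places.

α ≈ 0.107

Power law: V₂/V₁ = (z₂/z₁)^α ⇒ α = ln(V₂/V₁) / ln(z₂/z₁)
α = ln(4.48/3.6) / ln(31.0/4.0) = ln(1.2444) / ln(7.7500)
  = 0.21869 / 2.04769 = 0.10680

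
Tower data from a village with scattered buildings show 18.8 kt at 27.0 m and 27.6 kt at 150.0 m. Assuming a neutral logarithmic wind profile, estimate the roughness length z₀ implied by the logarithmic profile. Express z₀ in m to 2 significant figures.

Log law: V(z) ∝ ln(z/z₀). With r = V₁/V₂ = 18.8/27.6 = 0.68116,
r · ln(z₂/z₀) = ln(z₁/z₀) ⇒ ln z₀ = (ln z₁ − r·ln z₂)/(1 − r)
ln z₀ = (3.29584 − 0.68116×5.01064) / 0.31884 = -0.3676
z₀ = exp(-0.3676) = 0.6924 m

z₀ ≈ 0.69 m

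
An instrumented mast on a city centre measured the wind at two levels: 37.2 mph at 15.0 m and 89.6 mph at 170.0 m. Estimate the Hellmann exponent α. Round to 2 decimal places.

α ≈ 0.36

Power law: V₂/V₁ = (z₂/z₁)^α ⇒ α = ln(V₂/V₁) / ln(z₂/z₁)
α = ln(89.6/37.2) / ln(170.0/15.0) = ln(2.4086) / ln(11.3333)
  = 0.87905 / 2.42775 = 0.36208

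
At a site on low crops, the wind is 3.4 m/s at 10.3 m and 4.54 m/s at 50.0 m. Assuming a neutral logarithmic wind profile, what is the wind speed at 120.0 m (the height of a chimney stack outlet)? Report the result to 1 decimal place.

5.2 m/s

Log law: V ∝ ln(z/z₀). From the pair, with r = V₁/V₂ = 0.74890,
ln z₀ = (ln z₁ − r·ln z₂)/(1 − r) = (2.3321 − 0.74890×3.9120)/0.25110 = -2.3798 → z₀ = 0.09257 m
V₃ = V₁ · ln(z₃/z₀)/ln(z₁/z₀) = 3.4 × 7.1673/4.7119 = 5.1717 m/s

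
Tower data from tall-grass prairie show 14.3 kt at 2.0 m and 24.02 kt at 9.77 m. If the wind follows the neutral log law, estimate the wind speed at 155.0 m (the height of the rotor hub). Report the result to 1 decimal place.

Log law: V ∝ ln(z/z₀). From the pair, with r = V₁/V₂ = 0.59534,
ln z₀ = (ln z₁ − r·ln z₂)/(1 − r) = (0.6931 − 0.59534×2.2793)/0.40466 = -1.6404 → z₀ = 0.1939 m
V₃ = V₁ · ln(z₃/z₀)/ln(z₁/z₀) = 14.3 × 6.6838/2.3336 = 40.9584 kt

41.0 kt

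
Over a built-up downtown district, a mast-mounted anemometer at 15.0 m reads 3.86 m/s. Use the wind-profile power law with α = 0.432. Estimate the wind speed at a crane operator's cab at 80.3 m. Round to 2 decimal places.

7.97 m/s

Power-law profile: V₂ = V₁ · (z₂/z₁)^α
V₂ = 3.86 × (80.3/15.0)^0.432 = 3.86 × (5.3533)^0.432
    = 3.86 × 2.0643 = 7.9681 m/s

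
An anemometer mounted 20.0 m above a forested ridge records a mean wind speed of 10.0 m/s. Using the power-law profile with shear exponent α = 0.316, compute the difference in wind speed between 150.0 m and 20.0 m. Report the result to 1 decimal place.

Power law: V₂ = V₁ · (z₂/z₁)^α = 10.0 × (7.5000)^0.316 = 18.9025 m/s
ΔV = 18.9025 − 10.0 = 8.9025 m/s

8.9 m/s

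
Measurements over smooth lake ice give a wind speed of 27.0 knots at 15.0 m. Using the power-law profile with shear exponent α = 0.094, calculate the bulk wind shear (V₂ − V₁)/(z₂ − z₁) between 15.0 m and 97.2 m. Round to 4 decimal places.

Power law: V₂ = V₁ · (z₂/z₁)^α = 27.0 × (6.4800)^0.094 = 32.1849 knots
ΔV/Δz = (32.1849 − 27.0)/(97.2 − 15.0) = 5.1849/82.2000 = 0.06308 knots/m

0.0631 knots/m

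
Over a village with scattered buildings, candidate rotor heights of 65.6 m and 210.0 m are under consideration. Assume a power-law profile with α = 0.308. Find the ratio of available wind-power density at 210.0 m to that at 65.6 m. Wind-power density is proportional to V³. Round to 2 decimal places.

Speed ratio: V_B/V_A = (z_B/z_A)^α = (210.0/65.6)^0.308 = (3.2012)^0.308 = 1.43099
Power-density ratio: P_B/P_A = (V_B/V_A)³ = (1.43099)³ = 2.93030

2.93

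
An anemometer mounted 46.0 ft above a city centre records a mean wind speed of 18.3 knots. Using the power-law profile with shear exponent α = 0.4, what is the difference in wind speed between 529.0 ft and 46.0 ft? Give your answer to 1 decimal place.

Power law: V₂ = V₁ · (z₂/z₁)^α = 18.3 × (11.5000)^0.4 = 48.6105 knots
ΔV = 48.6105 − 18.3 = 30.3105 knots

30.3 knots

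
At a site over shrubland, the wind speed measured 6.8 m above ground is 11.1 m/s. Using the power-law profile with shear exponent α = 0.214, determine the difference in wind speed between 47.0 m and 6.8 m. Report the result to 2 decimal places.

Power law: V₂ = V₁ · (z₂/z₁)^α = 11.1 × (6.9118)^0.214 = 16.7878 m/s
ΔV = 16.7878 − 11.1 = 5.6878 m/s

5.69 m/s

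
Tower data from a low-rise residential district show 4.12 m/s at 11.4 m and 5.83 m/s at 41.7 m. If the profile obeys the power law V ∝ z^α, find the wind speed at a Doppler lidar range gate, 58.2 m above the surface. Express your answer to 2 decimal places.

6.37 m/s

First find α: α = ln(V₂/V₁)/ln(z₂/z₁) = ln(5.83/4.12)/ln(41.7/11.4) = 0.34716/1.29689 = 0.2677
Extrapolate from 41.7 m to 58.2 m: V₃ = 5.83 × (58.2/41.7)^0.2677 = 5.83 × 1.0933 = 6.3742 m/s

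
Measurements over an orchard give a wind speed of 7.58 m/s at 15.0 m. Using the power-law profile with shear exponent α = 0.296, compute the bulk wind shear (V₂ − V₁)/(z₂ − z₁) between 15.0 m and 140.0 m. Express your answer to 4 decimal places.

0.0568 m/s/m

Power law: V₂ = V₁ · (z₂/z₁)^α = 7.58 × (9.3333)^0.296 = 14.6825 m/s
ΔV/Δz = (14.6825 − 7.58)/(140.0 − 15.0) = 7.1025/125.0000 = 0.05682 m/s/m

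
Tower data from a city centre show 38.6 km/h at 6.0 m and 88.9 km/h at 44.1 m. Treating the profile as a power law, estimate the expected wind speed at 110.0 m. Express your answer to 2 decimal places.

130.29 km/h

First find α: α = ln(V₂/V₁)/ln(z₂/z₁) = ln(88.9/38.6)/ln(44.1/6.0) = 0.83426/1.99470 = 0.4182
Extrapolate from 44.1 m to 110.0 m: V₃ = 88.9 × (110.0/44.1)^0.4182 = 88.9 × 1.4656 = 130.2936 km/h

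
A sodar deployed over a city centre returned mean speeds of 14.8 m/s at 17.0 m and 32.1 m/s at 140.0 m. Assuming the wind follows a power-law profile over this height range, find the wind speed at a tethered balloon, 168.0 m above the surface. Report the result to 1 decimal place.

34.3 m/s

First find α: α = ln(V₂/V₁)/ln(z₂/z₁) = ln(32.1/14.8)/ln(140.0/17.0) = 0.77423/2.10843 = 0.3672
Extrapolate from 140.0 m to 168.0 m: V₃ = 32.1 × (168.0/140.0)^0.3672 = 32.1 × 1.0692 = 34.3227 m/s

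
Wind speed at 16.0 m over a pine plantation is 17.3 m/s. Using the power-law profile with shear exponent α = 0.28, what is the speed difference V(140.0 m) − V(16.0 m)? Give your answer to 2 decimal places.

14.45 m/s

Power law: V₂ = V₁ · (z₂/z₁)^α = 17.3 × (8.7500)^0.28 = 31.7547 m/s
ΔV = 31.7547 − 17.3 = 14.4547 m/s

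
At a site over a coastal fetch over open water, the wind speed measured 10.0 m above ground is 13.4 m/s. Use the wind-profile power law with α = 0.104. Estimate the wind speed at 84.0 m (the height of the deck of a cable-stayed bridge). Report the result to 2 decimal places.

16.72 m/s

Power-law profile: V₂ = V₁ · (z₂/z₁)^α
V₂ = 13.4 × (84.0/10.0)^0.104 = 13.4 × (8.4000)^0.104
    = 13.4 × 1.2477 = 16.7198 m/s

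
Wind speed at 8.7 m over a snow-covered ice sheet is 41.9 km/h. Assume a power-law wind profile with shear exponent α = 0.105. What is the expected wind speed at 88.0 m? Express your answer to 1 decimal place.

53.4 km/h

Power-law profile: V₂ = V₁ · (z₂/z₁)^α
V₂ = 41.9 × (88.0/8.7)^0.105 = 41.9 × (10.1149)^0.105
    = 41.9 × 1.2750 = 53.4238 km/h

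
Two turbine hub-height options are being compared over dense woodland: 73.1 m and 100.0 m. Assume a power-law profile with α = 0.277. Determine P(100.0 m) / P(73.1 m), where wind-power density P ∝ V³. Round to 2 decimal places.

1.30

Speed ratio: V_B/V_A = (z_B/z_A)^α = (100.0/73.1)^0.277 = (1.3680)^0.277 = 1.09067
Power-density ratio: P_B/P_A = (V_B/V_A)³ = (1.09067)³ = 1.29743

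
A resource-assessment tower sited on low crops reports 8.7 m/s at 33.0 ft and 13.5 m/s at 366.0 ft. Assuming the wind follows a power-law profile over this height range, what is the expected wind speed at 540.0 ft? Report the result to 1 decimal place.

14.5 m/s

First find α: α = ln(V₂/V₁)/ln(z₂/z₁) = ln(13.5/8.7)/ln(366.0/33.0) = 0.43937/2.40613 = 0.1826
Extrapolate from 366.0 ft to 540.0 ft: V₃ = 13.5 × (540.0/366.0)^0.1826 = 13.5 × 1.0736 = 14.4937 m/s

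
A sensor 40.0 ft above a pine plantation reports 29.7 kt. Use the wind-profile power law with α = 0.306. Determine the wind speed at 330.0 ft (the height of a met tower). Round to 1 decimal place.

56.6 kt

Power-law profile: V₂ = V₁ · (z₂/z₁)^α
V₂ = 29.7 × (330.0/40.0)^0.306 = 29.7 × (8.2500)^0.306
    = 29.7 × 1.9074 = 56.6489 kt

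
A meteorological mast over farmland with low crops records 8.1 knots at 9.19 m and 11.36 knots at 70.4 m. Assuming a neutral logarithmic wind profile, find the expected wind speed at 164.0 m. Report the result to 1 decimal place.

12.7 knots

Log law: V ∝ ln(z/z₀). From the pair, with r = V₁/V₂ = 0.71303,
ln z₀ = (ln z₁ − r·ln z₂)/(1 − r) = (2.2181 − 0.71303×4.2542)/0.28697 = -2.8408 → z₀ = 0.05838 m
V₃ = V₁ · ln(z₃/z₀)/ln(z₁/z₀) = 8.1 × 7.9407/5.0590 = 12.7140 knots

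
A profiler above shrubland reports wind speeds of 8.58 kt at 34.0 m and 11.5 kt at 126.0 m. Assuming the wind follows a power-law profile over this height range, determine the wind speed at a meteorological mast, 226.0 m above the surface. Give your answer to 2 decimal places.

First find α: α = ln(V₂/V₁)/ln(z₂/z₁) = ln(11.5/8.58)/ln(126.0/34.0) = 0.29291/1.30992 = 0.2236
Extrapolate from 126.0 m to 226.0 m: V₃ = 11.5 × (226.0/126.0)^0.2236 = 11.5 × 1.1396 = 13.1050 kt

13.10 kt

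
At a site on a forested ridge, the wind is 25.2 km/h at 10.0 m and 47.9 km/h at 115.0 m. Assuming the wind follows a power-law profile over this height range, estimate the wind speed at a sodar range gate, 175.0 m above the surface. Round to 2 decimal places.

53.49 km/h

First find α: α = ln(V₂/V₁)/ln(z₂/z₁) = ln(47.9/25.2)/ln(115.0/10.0) = 0.64227/2.44235 = 0.2630
Extrapolate from 115.0 m to 175.0 m: V₃ = 47.9 × (175.0/115.0)^0.2630 = 47.9 × 1.1167 = 53.4917 km/h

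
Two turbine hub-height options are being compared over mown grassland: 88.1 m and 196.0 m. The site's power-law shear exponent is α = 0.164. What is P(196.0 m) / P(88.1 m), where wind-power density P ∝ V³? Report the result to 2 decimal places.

Speed ratio: V_B/V_A = (z_B/z_A)^α = (196.0/88.1)^0.164 = (2.2247)^0.164 = 1.14013
Power-density ratio: P_B/P_A = (V_B/V_A)³ = (1.14013)³ = 1.48205

1.48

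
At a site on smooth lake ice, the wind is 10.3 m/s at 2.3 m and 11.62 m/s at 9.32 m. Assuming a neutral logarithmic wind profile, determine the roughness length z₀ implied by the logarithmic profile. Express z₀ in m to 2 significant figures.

Log law: V(z) ∝ ln(z/z₀). With r = V₁/V₂ = 10.3/11.62 = 0.88640,
r · ln(z₂/z₀) = ln(z₁/z₀) ⇒ ln z₀ = (ln z₁ − r·ln z₂)/(1 − r)
ln z₀ = (0.83291 − 0.88640×2.23216) / 0.11360 = -10.0855
z₀ = exp(-10.0855) = 0.00004168 m

z₀ ≈ 0.000042 m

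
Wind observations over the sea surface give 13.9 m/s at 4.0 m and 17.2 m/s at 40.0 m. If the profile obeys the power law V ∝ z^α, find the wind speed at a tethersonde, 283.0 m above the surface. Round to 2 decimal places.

20.61 m/s

First find α: α = ln(V₂/V₁)/ln(z₂/z₁) = ln(17.2/13.9)/ln(40.0/4.0) = 0.21302/2.30259 = 0.0925
Extrapolate from 40.0 m to 283.0 m: V₃ = 17.2 × (283.0/40.0)^0.0925 = 17.2 × 1.1984 = 20.6129 m/s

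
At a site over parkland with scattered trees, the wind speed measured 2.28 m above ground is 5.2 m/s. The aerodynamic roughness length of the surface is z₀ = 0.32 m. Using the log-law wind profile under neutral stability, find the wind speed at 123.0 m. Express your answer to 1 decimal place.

15.8 m/s

Log law: V(z) ∝ ln(z/z₀), so V₂/V₁ = ln(z₂/z₀) / ln(z₁/z₀).
ln(123.0/0.32) = 5.9516, ln(2.28/0.32) = 1.9636
V₂ = 5.2 × 5.9516/1.9636 = 5.2 × 3.0310 = 15.7610 m/s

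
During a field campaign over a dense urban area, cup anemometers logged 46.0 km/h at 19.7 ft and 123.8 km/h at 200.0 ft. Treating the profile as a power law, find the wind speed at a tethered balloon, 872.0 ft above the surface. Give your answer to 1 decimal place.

First find α: α = ln(V₂/V₁)/ln(z₂/z₁) = ln(123.8/46.0)/ln(200.0/19.7) = 0.99003/2.31770 = 0.4272
Extrapolate from 200.0 ft to 872.0 ft: V₃ = 123.8 × (872.0/200.0)^0.4272 = 123.8 × 1.8757 = 232.2112 km/h

232.2 km/h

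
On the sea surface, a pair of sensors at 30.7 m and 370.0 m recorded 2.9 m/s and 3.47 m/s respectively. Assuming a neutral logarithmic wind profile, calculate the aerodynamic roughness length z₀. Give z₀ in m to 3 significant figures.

z₀ ≈ 0.0000970 m

Log law: V(z) ∝ ln(z/z₀). With r = V₁/V₂ = 2.9/3.47 = 0.83573,
r · ln(z₂/z₀) = ln(z₁/z₀) ⇒ ln z₀ = (ln z₁ − r·ln z₂)/(1 − r)
ln z₀ = (3.42426 − 0.83573×5.91350) / 0.16427 = -9.2403
z₀ = exp(-9.2403) = 0.00009705 m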